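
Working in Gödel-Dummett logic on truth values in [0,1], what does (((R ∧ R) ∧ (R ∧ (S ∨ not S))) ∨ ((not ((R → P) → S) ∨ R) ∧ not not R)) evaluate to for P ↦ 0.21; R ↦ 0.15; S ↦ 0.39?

0.15

(R ∧ R) = min(0.15, 0.15) = 0.15
not S: Gödel ¬ of 0.39 = 0 (operand ≠ 0)
(S ∨ not S) = max(0.39, 0) = 0.39
(R ∧ (S ∨ not S)) = min(0.15, 0.39) = 0.15
((R ∧ R) ∧ (R ∧ (S ∨ not S))) = min(0.15, 0.15) = 0.15
(R → P): 0.15 ≤ 0.21, so result = 1
((R → P) → S): 1 > 0.39, so result = 0.39
not ((R → P) → S): Gödel ¬ of 0.39 = 0 (operand ≠ 0)
(not ((R → P) → S) ∨ R) = max(0, 0.15) = 0.15
not R: Gödel ¬ of 0.15 = 0 (operand ≠ 0)
not not R: Gödel ¬ of 0 = 1 (operand is 0)
((not ((R → P) → S) ∨ R) ∧ not not R) = min(0.15, 1) = 0.15
(((R ∧ R) ∧ (R ∧ (S ∨ not S))) ∨ ((not ((R → P) → S) ∨ R) ∧ not not R)) = max(0.15, 0.15) = 0.15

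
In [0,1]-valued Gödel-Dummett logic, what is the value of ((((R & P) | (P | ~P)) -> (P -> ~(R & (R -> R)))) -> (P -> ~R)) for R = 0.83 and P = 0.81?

(R & P) = min(0.83, 0.81) = 0.81
~P: Gödel ¬ of 0.81 = 0 (operand ≠ 0)
(P | ~P) = max(0.81, 0) = 0.81
((R & P) | (P | ~P)) = max(0.81, 0.81) = 0.81
(R -> R): 0.83 ≤ 0.83, so result = 1
(R & (R -> R)) = min(0.83, 1) = 0.83
~(R & (R -> R)): Gödel ¬ of 0.83 = 0 (operand ≠ 0)
(P -> ~(R & (R -> R))): 0.81 > 0, so result = 0
(((R & P) | (P | ~P)) -> (P -> ~(R & (R -> R)))): 0.81 > 0, so result = 0
~R: Gödel ¬ of 0.83 = 0 (operand ≠ 0)
(P -> ~R): 0.81 > 0, so result = 0
((((R & P) | (P | ~P)) -> (P -> ~(R & (R -> R)))) -> (P -> ~R)): 0 ≤ 0, so result = 1

1.00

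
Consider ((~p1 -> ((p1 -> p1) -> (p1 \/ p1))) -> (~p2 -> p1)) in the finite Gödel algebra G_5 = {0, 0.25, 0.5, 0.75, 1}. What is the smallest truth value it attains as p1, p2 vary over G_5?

0.25

The minimum is attained at p1 = 0.25, p2 = 0:
  ~p1: Gödel ¬ of 0.25 = 0 (operand ≠ 0)
  (p1 -> p1): 0.25 ≤ 0.25, so result = 1
  (p1 \/ p1) = max(0.25, 0.25) = 0.25
  ((p1 -> p1) -> (p1 \/ p1)): 1 > 0.25, so result = 0.25
  (~p1 -> ((p1 -> p1) -> (p1 \/ p1))): 0 ≤ 0.25, so result = 1
  ~p2: Gödel ¬ of 0 = 1 (operand is 0)
  (~p2 -> p1): 1 > 0.25, so result = 0.25
  ((~p1 -> ((p1 -> p1) -> (p1 \/ p1))) -> (~p2 -> p1)): 1 > 0.25, so result = 0.25
Checking all 25 assignments confirms none give a value below 0.25.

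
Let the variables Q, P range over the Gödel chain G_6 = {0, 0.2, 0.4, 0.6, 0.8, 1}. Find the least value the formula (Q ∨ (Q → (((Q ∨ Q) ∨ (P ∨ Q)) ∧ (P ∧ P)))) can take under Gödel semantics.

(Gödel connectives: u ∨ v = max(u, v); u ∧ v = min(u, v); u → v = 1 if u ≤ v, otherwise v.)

The minimum is attained at Q = 0.2, P = 0:
  (Q ∨ Q) = max(0.2, 0.2) = 0.2
  (P ∨ Q) = max(0, 0.2) = 0.2
  ((Q ∨ Q) ∨ (P ∨ Q)) = max(0.2, 0.2) = 0.2
  (P ∧ P) = min(0, 0) = 0
  (((Q ∨ Q) ∨ (P ∨ Q)) ∧ (P ∧ P)) = min(0.2, 0) = 0
  (Q → (((Q ∨ Q) ∨ (P ∨ Q)) ∧ (P ∧ P))): 0.2 > 0, so result = 0
  (Q ∨ (Q → (((Q ∨ Q) ∨ (P ∨ Q)) ∧ (P ∧ P)))) = max(0.2, 0) = 0.2
Checking all 36 assignments confirms none give a value below 0.20.

0.20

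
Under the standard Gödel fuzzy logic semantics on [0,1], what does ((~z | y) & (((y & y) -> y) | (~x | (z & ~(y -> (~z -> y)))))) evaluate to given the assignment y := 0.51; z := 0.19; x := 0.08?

~z: Gödel ¬ of 0.19 = 0 (operand ≠ 0)
(~z | y) = max(0, 0.51) = 0.51
(y & y) = min(0.51, 0.51) = 0.51
((y & y) -> y): 0.51 ≤ 0.51, so result = 1
~x: Gödel ¬ of 0.08 = 0 (operand ≠ 0)
~z: Gödel ¬ of 0.19 = 0 (operand ≠ 0)
(~z -> y): 0 ≤ 0.51, so result = 1
(y -> (~z -> y)): 0.51 ≤ 1, so result = 1
~(y -> (~z -> y)): Gödel ¬ of 1 = 0 (operand ≠ 0)
(z & ~(y -> (~z -> y))) = min(0.19, 0) = 0
(~x | (z & ~(y -> (~z -> y)))) = max(0, 0) = 0
(((y & y) -> y) | (~x | (z & ~(y -> (~z -> y))))) = max(1, 0) = 1
((~z | y) & (((y & y) -> y) | (~x | (z & ~(y -> (~z -> y)))))) = min(0.51, 1) = 0.51

0.51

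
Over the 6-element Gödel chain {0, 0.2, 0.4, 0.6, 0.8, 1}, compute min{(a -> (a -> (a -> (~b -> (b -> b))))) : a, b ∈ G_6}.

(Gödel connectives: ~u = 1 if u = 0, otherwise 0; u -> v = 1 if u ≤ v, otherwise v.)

1.00

Every assignment gives 1. For instance at a = 0, b = 0:
  ~b: Gödel ¬ of 0 = 1 (operand is 0)
  (b -> b): 0 ≤ 0, so result = 1
  (~b -> (b -> b)): 1 ≤ 1, so result = 1
  (a -> (~b -> (b -> b))): 0 ≤ 1, so result = 1
  (a -> (a -> (~b -> (b -> b)))): 0 ≤ 1, so result = 1
  (a -> (a -> (a -> (~b -> (b -> b))))): 0 ≤ 1, so result = 1
All 36 assignments give value 1 — the formula is a G_6-tautology.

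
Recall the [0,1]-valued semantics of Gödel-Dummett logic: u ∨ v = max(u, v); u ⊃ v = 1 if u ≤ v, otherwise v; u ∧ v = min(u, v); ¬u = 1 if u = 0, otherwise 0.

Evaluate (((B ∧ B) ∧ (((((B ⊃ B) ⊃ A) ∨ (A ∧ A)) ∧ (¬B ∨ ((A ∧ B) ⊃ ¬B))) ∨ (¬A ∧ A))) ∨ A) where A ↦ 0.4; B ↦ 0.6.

0.40

(B ∧ B) = min(0.6, 0.6) = 0.6
(B ⊃ B): 0.6 ≤ 0.6, so result = 1
((B ⊃ B) ⊃ A): 1 > 0.4, so result = 0.4
(A ∧ A) = min(0.4, 0.4) = 0.4
(((B ⊃ B) ⊃ A) ∨ (A ∧ A)) = max(0.4, 0.4) = 0.4
¬B: Gödel ¬ of 0.6 = 0 (operand ≠ 0)
(A ∧ B) = min(0.4, 0.6) = 0.4
¬B: Gödel ¬ of 0.6 = 0 (operand ≠ 0)
((A ∧ B) ⊃ ¬B): 0.4 > 0, so result = 0
(¬B ∨ ((A ∧ B) ⊃ ¬B)) = max(0, 0) = 0
((((B ⊃ B) ⊃ A) ∨ (A ∧ A)) ∧ (¬B ∨ ((A ∧ B) ⊃ ¬B))) = min(0.4, 0) = 0
¬A: Gödel ¬ of 0.4 = 0 (operand ≠ 0)
(¬A ∧ A) = min(0, 0.4) = 0
(((((B ⊃ B) ⊃ A) ∨ (A ∧ A)) ∧ (¬B ∨ ((A ∧ B) ⊃ ¬B))) ∨ (¬A ∧ A)) = max(0, 0) = 0
((B ∧ B) ∧ (((((B ⊃ B) ⊃ A) ∨ (A ∧ A)) ∧ (¬B ∨ ((A ∧ B) ⊃ ¬B))) ∨ (¬A ∧ A))) = min(0.6, 0) = 0
(((B ∧ B) ∧ (((((B ⊃ B) ⊃ A) ∨ (A ∧ A)) ∧ (¬B ∨ ((A ∧ B) ⊃ ¬B))) ∨ (¬A ∧ A))) ∨ A) = max(0, 0.4) = 0.4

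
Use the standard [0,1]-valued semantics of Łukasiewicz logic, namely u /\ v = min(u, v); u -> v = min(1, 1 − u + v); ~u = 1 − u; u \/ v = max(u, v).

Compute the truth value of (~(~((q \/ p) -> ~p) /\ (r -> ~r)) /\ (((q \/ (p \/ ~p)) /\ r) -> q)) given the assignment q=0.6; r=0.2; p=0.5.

(q \/ p) = max(0.6, 0.5) = 0.6
~p: Łukasiewicz ¬ gives 1 − 0.5 = 0.5
((q \/ p) -> ~p): min(1, 1 − 0.6 + 0.5) = 0.9
~((q \/ p) -> ~p): Łukasiewicz ¬ gives 1 − 0.9 = 0.1
~r: Łukasiewicz ¬ gives 1 − 0.2 = 0.8
(r -> ~r): min(1, 1 − 0.2 + 0.8) = 1
(~((q \/ p) -> ~p) /\ (r -> ~r)) = min(0.1, 1) = 0.1
~(~((q \/ p) -> ~p) /\ (r -> ~r)): Łukasiewicz ¬ gives 1 − 0.1 = 0.9
~p: Łukasiewicz ¬ gives 1 − 0.5 = 0.5
(p \/ ~p) = max(0.5, 0.5) = 0.5
(q \/ (p \/ ~p)) = max(0.6, 0.5) = 0.6
((q \/ (p \/ ~p)) /\ r) = min(0.6, 0.2) = 0.2
(((q \/ (p \/ ~p)) /\ r) -> q): min(1, 1 − 0.2 + 0.6) = 1
(~(~((q \/ p) -> ~p) /\ (r -> ~r)) /\ (((q \/ (p \/ ~p)) /\ r) -> q)) = min(0.9, 1) = 0.9

0.90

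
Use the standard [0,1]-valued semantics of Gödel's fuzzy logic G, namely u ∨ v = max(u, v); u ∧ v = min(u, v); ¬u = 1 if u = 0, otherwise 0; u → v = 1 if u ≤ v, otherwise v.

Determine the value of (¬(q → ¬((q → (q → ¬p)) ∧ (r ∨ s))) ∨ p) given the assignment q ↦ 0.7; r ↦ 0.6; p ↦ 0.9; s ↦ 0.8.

¬p: Gödel ¬ of 0.9 = 0 (operand ≠ 0)
(q → ¬p): 0.7 > 0, so result = 0
(q → (q → ¬p)): 0.7 > 0, so result = 0
(r ∨ s) = max(0.6, 0.8) = 0.8
((q → (q → ¬p)) ∧ (r ∨ s)) = min(0, 0.8) = 0
¬((q → (q → ¬p)) ∧ (r ∨ s)): Gödel ¬ of 0 = 1 (operand is 0)
(q → ¬((q → (q → ¬p)) ∧ (r ∨ s))): 0.7 ≤ 1, so result = 1
¬(q → ¬((q → (q → ¬p)) ∧ (r ∨ s))): Gödel ¬ of 1 = 0 (operand ≠ 0)
(¬(q → ¬((q → (q → ¬p)) ∧ (r ∨ s))) ∨ p) = max(0, 0.9) = 0.9

0.90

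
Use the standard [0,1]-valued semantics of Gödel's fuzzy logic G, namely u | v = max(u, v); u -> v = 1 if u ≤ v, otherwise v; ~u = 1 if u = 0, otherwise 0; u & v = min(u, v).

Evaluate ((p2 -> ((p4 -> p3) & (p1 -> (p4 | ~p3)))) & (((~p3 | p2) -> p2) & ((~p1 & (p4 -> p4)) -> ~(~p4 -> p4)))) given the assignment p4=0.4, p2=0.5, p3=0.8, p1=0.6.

0.40

(p4 -> p3): 0.4 ≤ 0.8, so result = 1
~p3: Gödel ¬ of 0.8 = 0 (operand ≠ 0)
(p4 | ~p3) = max(0.4, 0) = 0.4
(p1 -> (p4 | ~p3)): 0.6 > 0.4, so result = 0.4
((p4 -> p3) & (p1 -> (p4 | ~p3))) = min(1, 0.4) = 0.4
(p2 -> ((p4 -> p3) & (p1 -> (p4 | ~p3)))): 0.5 > 0.4, so result = 0.4
~p3: Gödel ¬ of 0.8 = 0 (operand ≠ 0)
(~p3 | p2) = max(0, 0.5) = 0.5
((~p3 | p2) -> p2): 0.5 ≤ 0.5, so result = 1
~p1: Gödel ¬ of 0.6 = 0 (operand ≠ 0)
(p4 -> p4): 0.4 ≤ 0.4, so result = 1
(~p1 & (p4 -> p4)) = min(0, 1) = 0
~p4: Gödel ¬ of 0.4 = 0 (operand ≠ 0)
(~p4 -> p4): 0 ≤ 0.4, so result = 1
~(~p4 -> p4): Gödel ¬ of 1 = 0 (operand ≠ 0)
((~p1 & (p4 -> p4)) -> ~(~p4 -> p4)): 0 ≤ 0, so result = 1
(((~p3 | p2) -> p2) & ((~p1 & (p4 -> p4)) -> ~(~p4 -> p4))) = min(1, 1) = 1
((p2 -> ((p4 -> p3) & (p1 -> (p4 | ~p3)))) & (((~p3 | p2) -> p2) & ((~p1 & (p4 -> p4)) -> ~(~p4 -> p4)))) = min(0.4, 1) = 0.4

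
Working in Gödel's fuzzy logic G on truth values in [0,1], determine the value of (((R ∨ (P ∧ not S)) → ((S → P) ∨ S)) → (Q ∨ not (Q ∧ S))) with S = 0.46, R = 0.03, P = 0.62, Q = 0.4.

0.40

not S: Gödel ¬ of 0.46 = 0 (operand ≠ 0)
(P ∧ not S) = min(0.62, 0) = 0
(R ∨ (P ∧ not S)) = max(0.03, 0) = 0.03
(S → P): 0.46 ≤ 0.62, so result = 1
((S → P) ∨ S) = max(1, 0.46) = 1
((R ∨ (P ∧ not S)) → ((S → P) ∨ S)): 0.03 ≤ 1, so result = 1
(Q ∧ S) = min(0.4, 0.46) = 0.4
not (Q ∧ S): Gödel ¬ of 0.4 = 0 (operand ≠ 0)
(Q ∨ not (Q ∧ S)) = max(0.4, 0) = 0.4
(((R ∨ (P ∧ not S)) → ((S → P) ∨ S)) → (Q ∨ not (Q ∧ S))): 1 > 0.4, so result = 0.4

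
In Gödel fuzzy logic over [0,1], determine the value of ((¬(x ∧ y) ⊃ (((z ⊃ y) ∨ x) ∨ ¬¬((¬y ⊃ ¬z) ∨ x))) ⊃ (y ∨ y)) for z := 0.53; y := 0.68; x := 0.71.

(x ∧ y) = min(0.71, 0.68) = 0.68
¬(x ∧ y): Gödel ¬ of 0.68 = 0 (operand ≠ 0)
(z ⊃ y): 0.53 ≤ 0.68, so result = 1
((z ⊃ y) ∨ x) = max(1, 0.71) = 1
¬y: Gödel ¬ of 0.68 = 0 (operand ≠ 0)
¬z: Gödel ¬ of 0.53 = 0 (operand ≠ 0)
(¬y ⊃ ¬z): 0 ≤ 0, so result = 1
((¬y ⊃ ¬z) ∨ x) = max(1, 0.71) = 1
¬((¬y ⊃ ¬z) ∨ x): Gödel ¬ of 1 = 0 (operand ≠ 0)
¬¬((¬y ⊃ ¬z) ∨ x): Gödel ¬ of 0 = 1 (operand is 0)
(((z ⊃ y) ∨ x) ∨ ¬¬((¬y ⊃ ¬z) ∨ x)) = max(1, 1) = 1
(¬(x ∧ y) ⊃ (((z ⊃ y) ∨ x) ∨ ¬¬((¬y ⊃ ¬z) ∨ x))): 0 ≤ 1, so result = 1
(y ∨ y) = max(0.68, 0.68) = 0.68
((¬(x ∧ y) ⊃ (((z ⊃ y) ∨ x) ∨ ¬¬((¬y ⊃ ¬z) ∨ x))) ⊃ (y ∨ y)): 1 > 0.68, so result = 0.68

0.68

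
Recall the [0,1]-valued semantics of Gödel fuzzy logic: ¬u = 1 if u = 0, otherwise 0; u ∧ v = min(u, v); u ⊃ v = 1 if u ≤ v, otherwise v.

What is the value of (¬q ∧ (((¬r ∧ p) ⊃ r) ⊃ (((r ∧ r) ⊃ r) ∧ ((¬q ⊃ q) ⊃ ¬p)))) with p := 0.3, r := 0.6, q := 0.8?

¬q: Gödel ¬ of 0.8 = 0 (operand ≠ 0)
¬r: Gödel ¬ of 0.6 = 0 (operand ≠ 0)
(¬r ∧ p) = min(0, 0.3) = 0
((¬r ∧ p) ⊃ r): 0 ≤ 0.6, so result = 1
(r ∧ r) = min(0.6, 0.6) = 0.6
((r ∧ r) ⊃ r): 0.6 ≤ 0.6, so result = 1
¬q: Gödel ¬ of 0.8 = 0 (operand ≠ 0)
(¬q ⊃ q): 0 ≤ 0.8, so result = 1
¬p: Gödel ¬ of 0.3 = 0 (operand ≠ 0)
((¬q ⊃ q) ⊃ ¬p): 1 > 0, so result = 0
(((r ∧ r) ⊃ r) ∧ ((¬q ⊃ q) ⊃ ¬p)) = min(1, 0) = 0
(((¬r ∧ p) ⊃ r) ⊃ (((r ∧ r) ⊃ r) ∧ ((¬q ⊃ q) ⊃ ¬p))): 1 > 0, so result = 0
(¬q ∧ (((¬r ∧ p) ⊃ r) ⊃ (((r ∧ r) ⊃ r) ∧ ((¬q ⊃ q) ⊃ ¬p)))) = min(0, 0) = 0

0.00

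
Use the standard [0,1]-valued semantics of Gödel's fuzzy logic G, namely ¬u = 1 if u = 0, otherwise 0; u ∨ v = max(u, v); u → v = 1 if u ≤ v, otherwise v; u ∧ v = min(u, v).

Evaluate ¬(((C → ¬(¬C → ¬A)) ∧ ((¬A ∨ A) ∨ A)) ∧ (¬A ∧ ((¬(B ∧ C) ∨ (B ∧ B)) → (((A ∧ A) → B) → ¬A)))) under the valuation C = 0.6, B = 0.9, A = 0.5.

1.00

¬C: Gödel ¬ of 0.6 = 0 (operand ≠ 0)
¬A: Gödel ¬ of 0.5 = 0 (operand ≠ 0)
(¬C → ¬A): 0 ≤ 0, so result = 1
¬(¬C → ¬A): Gödel ¬ of 1 = 0 (operand ≠ 0)
(C → ¬(¬C → ¬A)): 0.6 > 0, so result = 0
¬A: Gödel ¬ of 0.5 = 0 (operand ≠ 0)
(¬A ∨ A) = max(0, 0.5) = 0.5
((¬A ∨ A) ∨ A) = max(0.5, 0.5) = 0.5
((C → ¬(¬C → ¬A)) ∧ ((¬A ∨ A) ∨ A)) = min(0, 0.5) = 0
¬A: Gödel ¬ of 0.5 = 0 (operand ≠ 0)
(B ∧ C) = min(0.9, 0.6) = 0.6
¬(B ∧ C): Gödel ¬ of 0.6 = 0 (operand ≠ 0)
(B ∧ B) = min(0.9, 0.9) = 0.9
(¬(B ∧ C) ∨ (B ∧ B)) = max(0, 0.9) = 0.9
(A ∧ A) = min(0.5, 0.5) = 0.5
((A ∧ A) → B): 0.5 ≤ 0.9, so result = 1
¬A: Gödel ¬ of 0.5 = 0 (operand ≠ 0)
(((A ∧ A) → B) → ¬A): 1 > 0, so result = 0
((¬(B ∧ C) ∨ (B ∧ B)) → (((A ∧ A) → B) → ¬A)): 0.9 > 0, so result = 0
(¬A ∧ ((¬(B ∧ C) ∨ (B ∧ B)) → (((A ∧ A) → B) → ¬A))) = min(0, 0) = 0
(((C → ¬(¬C → ¬A)) ∧ ((¬A ∨ A) ∨ A)) ∧ (¬A ∧ ((¬(B ∧ C) ∨ (B ∧ B)) → (((A ∧ A) → B) → ¬A)))) = min(0, 0) = 0
¬(((C → ¬(¬C → ¬A)) ∧ ((¬A ∨ A) ∨ A)) ∧ (¬A ∧ ((¬(B ∧ C) ∨ (B ∧ B)) → (((A ∧ A) → B) → ¬A)))): Gödel ¬ of 0 = 1 (operand is 0)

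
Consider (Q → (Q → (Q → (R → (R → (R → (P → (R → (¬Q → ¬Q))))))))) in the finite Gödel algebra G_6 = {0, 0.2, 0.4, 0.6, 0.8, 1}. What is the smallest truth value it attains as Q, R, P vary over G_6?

Every assignment gives 1. For instance at Q = 0, R = 0, P = 0:
  ¬Q: Gödel ¬ of 0 = 1 (operand is 0)
  ¬Q: Gödel ¬ of 0 = 1 (operand is 0)
  (¬Q → ¬Q): 1 ≤ 1, so result = 1
  (R → (¬Q → ¬Q)): 0 ≤ 1, so result = 1
  (P → (R → (¬Q → ¬Q))): 0 ≤ 1, so result = 1
  (R → (P → (R → (¬Q → ¬Q)))): 0 ≤ 1, so result = 1
  (R → (R → (P → (R → (¬Q → ¬Q))))): 0 ≤ 1, so result = 1
  (R → (R → (R → (P → (R → (¬Q → ¬Q)))))): 0 ≤ 1, so result = 1
  (Q → (R → (R → (R → (P → (R → (¬Q → ¬Q))))))): 0 ≤ 1, so result = 1
  (Q → (Q → (R → (R → (R → (P → (R → (¬Q → ¬Q)))))))): 0 ≤ 1, so result = 1
  (Q → (Q → (Q → (R → (R → (R → (P → (R → (¬Q → ¬Q))))))))): 0 ≤ 1, so result = 1
All 216 assignments give value 1 — the formula is a G_6-tautology.

1.00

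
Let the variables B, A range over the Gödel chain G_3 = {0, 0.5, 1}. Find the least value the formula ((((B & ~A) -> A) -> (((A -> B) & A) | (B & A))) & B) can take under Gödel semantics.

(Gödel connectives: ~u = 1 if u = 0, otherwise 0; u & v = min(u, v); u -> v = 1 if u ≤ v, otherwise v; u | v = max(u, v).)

The minimum is attained at B = 0, A = 0:
  ~A: Gödel ¬ of 0 = 1 (operand is 0)
  (B & ~A) = min(0, 1) = 0
  ((B & ~A) -> A): 0 ≤ 0, so result = 1
  (A -> B): 0 ≤ 0, so result = 1
  ((A -> B) & A) = min(1, 0) = 0
  (B & A) = min(0, 0) = 0
  (((A -> B) & A) | (B & A)) = max(0, 0) = 0
  (((B & ~A) -> A) -> (((A -> B) & A) | (B & A))): 1 > 0, so result = 0
  ((((B & ~A) -> A) -> (((A -> B) & A) | (B & A))) & B) = min(0, 0) = 0
Checking all 9 assignments confirms none give a value below 0.00.

0.00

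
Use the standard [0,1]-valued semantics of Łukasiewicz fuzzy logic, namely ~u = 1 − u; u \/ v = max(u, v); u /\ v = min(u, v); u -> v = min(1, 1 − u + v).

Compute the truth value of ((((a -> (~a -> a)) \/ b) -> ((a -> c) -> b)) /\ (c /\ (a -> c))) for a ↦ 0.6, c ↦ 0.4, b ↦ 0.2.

~a: Łukasiewicz ¬ gives 1 − 0.6 = 0.4
(~a -> a): min(1, 1 − 0.4 + 0.6) = 1
(a -> (~a -> a)): min(1, 1 − 0.6 + 1) = 1
((a -> (~a -> a)) \/ b) = max(1, 0.2) = 1
(a -> c): min(1, 1 − 0.6 + 0.4) = 0.8
((a -> c) -> b): min(1, 1 − 0.8 + 0.2) = 0.4
(((a -> (~a -> a)) \/ b) -> ((a -> c) -> b)): min(1, 1 − 1 + 0.4) = 0.4
(a -> c): min(1, 1 − 0.6 + 0.4) = 0.8
(c /\ (a -> c)) = min(0.4, 0.8) = 0.4
((((a -> (~a -> a)) \/ b) -> ((a -> c) -> b)) /\ (c /\ (a -> c))) = min(0.4, 0.4) = 0.4

0.40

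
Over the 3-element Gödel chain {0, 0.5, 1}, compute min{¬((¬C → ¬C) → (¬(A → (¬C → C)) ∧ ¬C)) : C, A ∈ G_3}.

The minimum is attained at C = 0, A = 0.5:
  ¬C: Gödel ¬ of 0 = 1 (operand is 0)
  ¬C: Gödel ¬ of 0 = 1 (operand is 0)
  (¬C → ¬C): 1 ≤ 1, so result = 1
  ¬C: Gödel ¬ of 0 = 1 (operand is 0)
  (¬C → C): 1 > 0, so result = 0
  (A → (¬C → C)): 0.5 > 0, so result = 0
  ¬(A → (¬C → C)): Gödel ¬ of 0 = 1 (operand is 0)
  ¬C: Gödel ¬ of 0 = 1 (operand is 0)
  (¬(A → (¬C → C)) ∧ ¬C) = min(1, 1) = 1
  ((¬C → ¬C) → (¬(A → (¬C → C)) ∧ ¬C)): 1 ≤ 1, so result = 1
  ¬((¬C → ¬C) → (¬(A → (¬C → C)) ∧ ¬C)): Gödel ¬ of 1 = 0 (operand ≠ 0)
Checking all 9 assignments confirms none give a value below 0.00.

0.00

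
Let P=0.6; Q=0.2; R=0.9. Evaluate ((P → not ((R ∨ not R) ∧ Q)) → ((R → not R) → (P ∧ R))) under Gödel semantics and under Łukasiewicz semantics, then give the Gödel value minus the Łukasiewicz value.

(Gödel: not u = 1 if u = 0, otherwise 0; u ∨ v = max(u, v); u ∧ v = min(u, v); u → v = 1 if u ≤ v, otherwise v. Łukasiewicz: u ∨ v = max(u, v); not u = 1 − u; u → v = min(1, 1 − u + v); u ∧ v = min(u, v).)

0.00

Gödel evaluation:
  not R: Gödel ¬ of 0.9 = 0 (operand ≠ 0)
  (R ∨ not R) = max(0.9, 0) = 0.9
  ((R ∨ not R) ∧ Q) = min(0.9, 0.2) = 0.2
  not ((R ∨ not R) ∧ Q): Gödel ¬ of 0.2 = 0 (operand ≠ 0)
  (P → not ((R ∨ not R) ∧ Q)): 0.6 > 0, so result = 0
  not R: Gödel ¬ of 0.9 = 0 (operand ≠ 0)
  (R → not R): 0.9 > 0, so result = 0
  (P ∧ R) = min(0.6, 0.9) = 0.6
  ((R → not R) → (P ∧ R)): 0 ≤ 0.6, so result = 1
  ((P → not ((R ∨ not R) ∧ Q)) → ((R → not R) → (P ∧ R))): 0 ≤ 1, so result = 1
  Gödel value = 1
Łukasiewicz evaluation:
  not R: Łukasiewicz ¬ gives 1 − 0.9 = 0.1
  (R ∨ not R) = max(0.9, 0.1) = 0.9
  ((R ∨ not R) ∧ Q) = min(0.9, 0.2) = 0.2
  not ((R ∨ not R) ∧ Q): Łukasiewicz ¬ gives 1 − 0.2 = 0.8
  (P → not ((R ∨ not R) ∧ Q)): min(1, 1 − 0.6 + 0.8) = 1
  not R: Łukasiewicz ¬ gives 1 − 0.9 = 0.1
  (R → not R): min(1, 1 − 0.9 + 0.1) = 0.2
  (P ∧ R) = min(0.6, 0.9) = 0.6
  ((R → not R) → (P ∧ R)): min(1, 1 − 0.2 + 0.6) = 1
  ((P → not ((R ∨ not R) ∧ Q)) → ((R → not R) → (P ∧ R))): min(1, 1 − 1 + 1) = 1
  Łukasiewicz value = 1
Difference: 1 − 1 = 0.00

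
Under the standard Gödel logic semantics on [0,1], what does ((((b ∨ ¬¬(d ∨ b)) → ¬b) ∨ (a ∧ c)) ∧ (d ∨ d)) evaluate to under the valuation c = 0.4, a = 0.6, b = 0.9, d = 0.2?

0.20

(d ∨ b) = max(0.2, 0.9) = 0.9
¬(d ∨ b): Gödel ¬ of 0.9 = 0 (operand ≠ 0)
¬¬(d ∨ b): Gödel ¬ of 0 = 1 (operand is 0)
(b ∨ ¬¬(d ∨ b)) = max(0.9, 1) = 1
¬b: Gödel ¬ of 0.9 = 0 (operand ≠ 0)
((b ∨ ¬¬(d ∨ b)) → ¬b): 1 > 0, so result = 0
(a ∧ c) = min(0.6, 0.4) = 0.4
(((b ∨ ¬¬(d ∨ b)) → ¬b) ∨ (a ∧ c)) = max(0, 0.4) = 0.4
(d ∨ d) = max(0.2, 0.2) = 0.2
((((b ∨ ¬¬(d ∨ b)) → ¬b) ∨ (a ∧ c)) ∧ (d ∨ d)) = min(0.4, 0.2) = 0.2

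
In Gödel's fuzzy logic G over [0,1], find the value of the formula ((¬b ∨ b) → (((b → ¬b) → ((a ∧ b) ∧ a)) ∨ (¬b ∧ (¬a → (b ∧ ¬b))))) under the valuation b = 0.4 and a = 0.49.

¬b: Gödel ¬ of 0.4 = 0 (operand ≠ 0)
(¬b ∨ b) = max(0, 0.4) = 0.4
¬b: Gödel ¬ of 0.4 = 0 (operand ≠ 0)
(b → ¬b): 0.4 > 0, so result = 0
(a ∧ b) = min(0.49, 0.4) = 0.4
((a ∧ b) ∧ a) = min(0.4, 0.49) = 0.4
((b → ¬b) → ((a ∧ b) ∧ a)): 0 ≤ 0.4, so result = 1
¬b: Gödel ¬ of 0.4 = 0 (operand ≠ 0)
¬a: Gödel ¬ of 0.49 = 0 (operand ≠ 0)
¬b: Gödel ¬ of 0.4 = 0 (operand ≠ 0)
(b ∧ ¬b) = min(0.4, 0) = 0
(¬a → (b ∧ ¬b)): 0 ≤ 0, so result = 1
(¬b ∧ (¬a → (b ∧ ¬b))) = min(0, 1) = 0
(((b → ¬b) → ((a ∧ b) ∧ a)) ∨ (¬b ∧ (¬a → (b ∧ ¬b)))) = max(1, 0) = 1
((¬b ∨ b) → (((b → ¬b) → ((a ∧ b) ∧ a)) ∨ (¬b ∧ (¬a → (b ∧ ¬b))))): 0.4 ≤ 1, so result = 1

1.00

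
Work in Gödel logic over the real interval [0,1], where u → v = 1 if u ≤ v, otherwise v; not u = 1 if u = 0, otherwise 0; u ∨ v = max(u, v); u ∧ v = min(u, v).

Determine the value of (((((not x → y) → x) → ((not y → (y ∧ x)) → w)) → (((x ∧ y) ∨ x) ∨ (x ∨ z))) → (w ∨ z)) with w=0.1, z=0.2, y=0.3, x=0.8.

0.20

not x: Gödel ¬ of 0.8 = 0 (operand ≠ 0)
(not x → y): 0 ≤ 0.3, so result = 1
((not x → y) → x): 1 > 0.8, so result = 0.8
not y: Gödel ¬ of 0.3 = 0 (operand ≠ 0)
(y ∧ x) = min(0.3, 0.8) = 0.3
(not y → (y ∧ x)): 0 ≤ 0.3, so result = 1
((not y → (y ∧ x)) → w): 1 > 0.1, so result = 0.1
(((not x → y) → x) → ((not y → (y ∧ x)) → w)): 0.8 > 0.1, so result = 0.1
(x ∧ y) = min(0.8, 0.3) = 0.3
((x ∧ y) ∨ x) = max(0.3, 0.8) = 0.8
(x ∨ z) = max(0.8, 0.2) = 0.8
(((x ∧ y) ∨ x) ∨ (x ∨ z)) = max(0.8, 0.8) = 0.8
((((not x → y) → x) → ((not y → (y ∧ x)) → w)) → (((x ∧ y) ∨ x) ∨ (x ∨ z))): 0.1 ≤ 0.8, so result = 1
(w ∨ z) = max(0.1, 0.2) = 0.2
(((((not x → y) → x) → ((not y → (y ∧ x)) → w)) → (((x ∧ y) ∨ x) ∨ (x ∨ z))) → (w ∨ z)): 1 > 0.2, so result = 0.2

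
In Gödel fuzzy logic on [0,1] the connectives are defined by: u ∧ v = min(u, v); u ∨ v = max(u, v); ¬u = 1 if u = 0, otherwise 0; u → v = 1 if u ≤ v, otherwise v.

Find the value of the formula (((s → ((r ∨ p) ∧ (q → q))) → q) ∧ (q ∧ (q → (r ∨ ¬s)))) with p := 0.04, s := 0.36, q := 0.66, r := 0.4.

0.40

(r ∨ p) = max(0.4, 0.04) = 0.4
(q → q): 0.66 ≤ 0.66, so result = 1
((r ∨ p) ∧ (q → q)) = min(0.4, 1) = 0.4
(s → ((r ∨ p) ∧ (q → q))): 0.36 ≤ 0.4, so result = 1
((s → ((r ∨ p) ∧ (q → q))) → q): 1 > 0.66, so result = 0.66
¬s: Gödel ¬ of 0.36 = 0 (operand ≠ 0)
(r ∨ ¬s) = max(0.4, 0) = 0.4
(q → (r ∨ ¬s)): 0.66 > 0.4, so result = 0.4
(q ∧ (q → (r ∨ ¬s))) = min(0.66, 0.4) = 0.4
(((s → ((r ∨ p) ∧ (q → q))) → q) ∧ (q ∧ (q → (r ∨ ¬s)))) = min(0.66, 0.4) = 0.4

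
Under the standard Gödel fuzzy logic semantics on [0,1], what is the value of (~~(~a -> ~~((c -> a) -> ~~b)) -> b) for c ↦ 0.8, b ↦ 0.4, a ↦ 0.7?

0.40

~a: Gödel ¬ of 0.7 = 0 (operand ≠ 0)
(c -> a): 0.8 > 0.7, so result = 0.7
~b: Gödel ¬ of 0.4 = 0 (operand ≠ 0)
~~b: Gödel ¬ of 0 = 1 (operand is 0)
((c -> a) -> ~~b): 0.7 ≤ 1, so result = 1
~((c -> a) -> ~~b): Gödel ¬ of 1 = 0 (operand ≠ 0)
~~((c -> a) -> ~~b): Gödel ¬ of 0 = 1 (operand is 0)
(~a -> ~~((c -> a) -> ~~b)): 0 ≤ 1, so result = 1
~(~a -> ~~((c -> a) -> ~~b)): Gödel ¬ of 1 = 0 (operand ≠ 0)
~~(~a -> ~~((c -> a) -> ~~b)): Gödel ¬ of 0 = 1 (operand is 0)
(~~(~a -> ~~((c -> a) -> ~~b)) -> b): 1 > 0.4, so result = 0.4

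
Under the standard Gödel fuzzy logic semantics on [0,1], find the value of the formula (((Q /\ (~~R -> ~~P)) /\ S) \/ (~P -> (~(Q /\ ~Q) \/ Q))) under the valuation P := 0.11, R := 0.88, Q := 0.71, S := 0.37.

1.00

~R: Gödel ¬ of 0.88 = 0 (operand ≠ 0)
~~R: Gödel ¬ of 0 = 1 (operand is 0)
~P: Gödel ¬ of 0.11 = 0 (operand ≠ 0)
~~P: Gödel ¬ of 0 = 1 (operand is 0)
(~~R -> ~~P): 1 ≤ 1, so result = 1
(Q /\ (~~R -> ~~P)) = min(0.71, 1) = 0.71
((Q /\ (~~R -> ~~P)) /\ S) = min(0.71, 0.37) = 0.37
~P: Gödel ¬ of 0.11 = 0 (operand ≠ 0)
~Q: Gödel ¬ of 0.71 = 0 (operand ≠ 0)
(Q /\ ~Q) = min(0.71, 0) = 0
~(Q /\ ~Q): Gödel ¬ of 0 = 1 (operand is 0)
(~(Q /\ ~Q) \/ Q) = max(1, 0.71) = 1
(~P -> (~(Q /\ ~Q) \/ Q)): 0 ≤ 1, so result = 1
(((Q /\ (~~R -> ~~P)) /\ S) \/ (~P -> (~(Q /\ ~Q) \/ Q))) = max(0.37, 1) = 1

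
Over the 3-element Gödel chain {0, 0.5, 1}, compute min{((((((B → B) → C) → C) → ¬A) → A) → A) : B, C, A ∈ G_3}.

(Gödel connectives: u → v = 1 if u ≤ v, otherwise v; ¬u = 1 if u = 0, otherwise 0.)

The minimum is attained at B = 0, C = 0, A = 0.5:
  (B → B): 0 ≤ 0, so result = 1
  ((B → B) → C): 1 > 0, so result = 0
  (((B → B) → C) → C): 0 ≤ 0, so result = 1
  ¬A: Gödel ¬ of 0.5 = 0 (operand ≠ 0)
  ((((B → B) → C) → C) → ¬A): 1 > 0, so result = 0
  (((((B → B) → C) → C) → ¬A) → A): 0 ≤ 0.5, so result = 1
  ((((((B → B) → C) → C) → ¬A) → A) → A): 1 > 0.5, so result = 0.5
Checking all 27 assignments confirms none give a value below 0.50.

0.50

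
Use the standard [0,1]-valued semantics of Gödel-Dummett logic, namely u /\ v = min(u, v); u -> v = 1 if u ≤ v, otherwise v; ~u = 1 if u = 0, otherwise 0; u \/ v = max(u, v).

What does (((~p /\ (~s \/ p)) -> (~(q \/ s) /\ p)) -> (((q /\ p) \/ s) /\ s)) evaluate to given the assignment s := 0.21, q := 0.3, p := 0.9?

~p: Gödel ¬ of 0.9 = 0 (operand ≠ 0)
~s: Gödel ¬ of 0.21 = 0 (operand ≠ 0)
(~s \/ p) = max(0, 0.9) = 0.9
(~p /\ (~s \/ p)) = min(0, 0.9) = 0
(q \/ s) = max(0.3, 0.21) = 0.3
~(q \/ s): Gödel ¬ of 0.3 = 0 (operand ≠ 0)
(~(q \/ s) /\ p) = min(0, 0.9) = 0
((~p /\ (~s \/ p)) -> (~(q \/ s) /\ p)): 0 ≤ 0, so result = 1
(q /\ p) = min(0.3, 0.9) = 0.3
((q /\ p) \/ s) = max(0.3, 0.21) = 0.3
(((q /\ p) \/ s) /\ s) = min(0.3, 0.21) = 0.21
(((~p /\ (~s \/ p)) -> (~(q \/ s) /\ p)) -> (((q /\ p) \/ s) /\ s)): 1 > 0.21, so result = 0.21

0.21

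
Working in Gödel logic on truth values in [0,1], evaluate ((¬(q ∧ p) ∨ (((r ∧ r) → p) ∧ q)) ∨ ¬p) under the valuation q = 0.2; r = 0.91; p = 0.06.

(q ∧ p) = min(0.2, 0.06) = 0.06
¬(q ∧ p): Gödel ¬ of 0.06 = 0 (operand ≠ 0)
(r ∧ r) = min(0.91, 0.91) = 0.91
((r ∧ r) → p): 0.91 > 0.06, so result = 0.06
(((r ∧ r) → p) ∧ q) = min(0.06, 0.2) = 0.06
(¬(q ∧ p) ∨ (((r ∧ r) → p) ∧ q)) = max(0, 0.06) = 0.06
¬p: Gödel ¬ of 0.06 = 0 (operand ≠ 0)
((¬(q ∧ p) ∨ (((r ∧ r) → p) ∧ q)) ∨ ¬p) = max(0.06, 0) = 0.06

0.06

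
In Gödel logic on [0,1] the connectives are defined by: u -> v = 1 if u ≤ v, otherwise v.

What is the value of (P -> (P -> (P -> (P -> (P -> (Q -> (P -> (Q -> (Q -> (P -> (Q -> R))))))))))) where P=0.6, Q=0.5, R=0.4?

(Q -> R): 0.5 > 0.4, so result = 0.4
(P -> (Q -> R)): 0.6 > 0.4, so result = 0.4
(Q -> (P -> (Q -> R))): 0.5 > 0.4, so result = 0.4
(Q -> (Q -> (P -> (Q -> R)))): 0.5 > 0.4, so result = 0.4
(P -> (Q -> (Q -> (P -> (Q -> R))))): 0.6 > 0.4, so result = 0.4
(Q -> (P -> (Q -> (Q -> (P -> (Q -> R)))))): 0.5 > 0.4, so result = 0.4
(P -> (Q -> (P -> (Q -> (Q -> (P -> (Q -> R))))))): 0.6 > 0.4, so result = 0.4
(P -> (P -> (Q -> (P -> (Q -> (Q -> (P -> (Q -> R)))))))): 0.6 > 0.4, so result = 0.4
(P -> (P -> (P -> (Q -> (P -> (Q -> (Q -> (P -> (Q -> R))))))))): 0.6 > 0.4, so result = 0.4
(P -> (P -> (P -> (P -> (Q -> (P -> (Q -> (Q -> (P -> (Q -> R)))))))))): 0.6 > 0.4, so result = 0.4
(P -> (P -> (P -> (P -> (P -> (Q -> (P -> (Q -> (Q -> (P -> (Q -> R))))))))))): 0.6 > 0.4, so result = 0.4

0.40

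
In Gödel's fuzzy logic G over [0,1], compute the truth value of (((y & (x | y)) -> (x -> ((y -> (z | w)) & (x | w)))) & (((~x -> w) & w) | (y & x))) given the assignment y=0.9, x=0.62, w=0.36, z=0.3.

(x | y) = max(0.62, 0.9) = 0.9
(y & (x | y)) = min(0.9, 0.9) = 0.9
(z | w) = max(0.3, 0.36) = 0.36
(y -> (z | w)): 0.9 > 0.36, so result = 0.36
(x | w) = max(0.62, 0.36) = 0.62
((y -> (z | w)) & (x | w)) = min(0.36, 0.62) = 0.36
(x -> ((y -> (z | w)) & (x | w))): 0.62 > 0.36, so result = 0.36
((y & (x | y)) -> (x -> ((y -> (z | w)) & (x | w)))): 0.9 > 0.36, so result = 0.36
~x: Gödel ¬ of 0.62 = 0 (operand ≠ 0)
(~x -> w): 0 ≤ 0.36, so result = 1
((~x -> w) & w) = min(1, 0.36) = 0.36
(y & x) = min(0.9, 0.62) = 0.62
(((~x -> w) & w) | (y & x)) = max(0.36, 0.62) = 0.62
(((y & (x | y)) -> (x -> ((y -> (z | w)) & (x | w)))) & (((~x -> w) & w) | (y & x))) = min(0.36, 0.62) = 0.36

0.36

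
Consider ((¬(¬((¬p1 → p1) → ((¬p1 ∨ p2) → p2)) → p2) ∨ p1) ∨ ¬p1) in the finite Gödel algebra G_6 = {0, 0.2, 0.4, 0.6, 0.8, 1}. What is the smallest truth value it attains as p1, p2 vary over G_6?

The minimum is attained at p1 = 0.2, p2 = 0:
  ¬p1: Gödel ¬ of 0.2 = 0 (operand ≠ 0)
  (¬p1 → p1): 0 ≤ 0.2, so result = 1
  ¬p1: Gödel ¬ of 0.2 = 0 (operand ≠ 0)
  (¬p1 ∨ p2) = max(0, 0) = 0
  ((¬p1 ∨ p2) → p2): 0 ≤ 0, so result = 1
  ((¬p1 → p1) → ((¬p1 ∨ p2) → p2)): 1 ≤ 1, so result = 1
  ¬((¬p1 → p1) → ((¬p1 ∨ p2) → p2)): Gödel ¬ of 1 = 0 (operand ≠ 0)
  (¬((¬p1 → p1) → ((¬p1 ∨ p2) → p2)) → p2): 0 ≤ 0, so result = 1
  ¬(¬((¬p1 → p1) → ((¬p1 ∨ p2) → p2)) → p2): Gödel ¬ of 1 = 0 (operand ≠ 0)
  (¬(¬((¬p1 → p1) → ((¬p1 ∨ p2) → p2)) → p2) ∨ p1) = max(0, 0.2) = 0.2
  ¬p1: Gödel ¬ of 0.2 = 0 (operand ≠ 0)
  ((¬(¬((¬p1 → p1) → ((¬p1 ∨ p2) → p2)) → p2) ∨ p1) ∨ ¬p1) = max(0.2, 0) = 0.2
Checking all 36 assignments confirms none give a value below 0.20.

0.20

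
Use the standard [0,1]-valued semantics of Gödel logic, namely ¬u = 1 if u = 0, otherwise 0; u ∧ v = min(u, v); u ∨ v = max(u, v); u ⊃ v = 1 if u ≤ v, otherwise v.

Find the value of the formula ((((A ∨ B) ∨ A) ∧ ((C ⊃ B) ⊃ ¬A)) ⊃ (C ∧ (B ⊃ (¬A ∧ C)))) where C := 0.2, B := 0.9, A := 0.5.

(A ∨ B) = max(0.5, 0.9) = 0.9
((A ∨ B) ∨ A) = max(0.9, 0.5) = 0.9
(C ⊃ B): 0.2 ≤ 0.9, so result = 1
¬A: Gödel ¬ of 0.5 = 0 (operand ≠ 0)
((C ⊃ B) ⊃ ¬A): 1 > 0, so result = 0
(((A ∨ B) ∨ A) ∧ ((C ⊃ B) ⊃ ¬A)) = min(0.9, 0) = 0
¬A: Gödel ¬ of 0.5 = 0 (operand ≠ 0)
(¬A ∧ C) = min(0, 0.2) = 0
(B ⊃ (¬A ∧ C)): 0.9 > 0, so result = 0
(C ∧ (B ⊃ (¬A ∧ C))) = min(0.2, 0) = 0
((((A ∨ B) ∨ A) ∧ ((C ⊃ B) ⊃ ¬A)) ⊃ (C ∧ (B ⊃ (¬A ∧ C)))): 0 ≤ 0, so result = 1

1.00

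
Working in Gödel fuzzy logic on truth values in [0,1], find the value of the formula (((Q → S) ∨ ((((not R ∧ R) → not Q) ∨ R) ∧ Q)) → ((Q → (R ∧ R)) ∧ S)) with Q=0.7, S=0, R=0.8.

0.00

(Q → S): 0.7 > 0, so result = 0
not R: Gödel ¬ of 0.8 = 0 (operand ≠ 0)
(not R ∧ R) = min(0, 0.8) = 0
not Q: Gödel ¬ of 0.7 = 0 (operand ≠ 0)
((not R ∧ R) → not Q): 0 ≤ 0, so result = 1
(((not R ∧ R) → not Q) ∨ R) = max(1, 0.8) = 1
((((not R ∧ R) → not Q) ∨ R) ∧ Q) = min(1, 0.7) = 0.7
((Q → S) ∨ ((((not R ∧ R) → not Q) ∨ R) ∧ Q)) = max(0, 0.7) = 0.7
(R ∧ R) = min(0.8, 0.8) = 0.8
(Q → (R ∧ R)): 0.7 ≤ 0.8, so result = 1
((Q → (R ∧ R)) ∧ S) = min(1, 0) = 0
(((Q → S) ∨ ((((not R ∧ R) → not Q) ∨ R) ∧ Q)) → ((Q → (R ∧ R)) ∧ S)): 0.7 > 0, so result = 0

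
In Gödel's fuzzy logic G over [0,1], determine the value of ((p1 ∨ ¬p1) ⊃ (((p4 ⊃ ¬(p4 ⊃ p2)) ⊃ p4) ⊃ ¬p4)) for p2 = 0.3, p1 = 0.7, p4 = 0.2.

¬p1: Gödel ¬ of 0.7 = 0 (operand ≠ 0)
(p1 ∨ ¬p1) = max(0.7, 0) = 0.7
(p4 ⊃ p2): 0.2 ≤ 0.3, so result = 1
¬(p4 ⊃ p2): Gödel ¬ of 1 = 0 (operand ≠ 0)
(p4 ⊃ ¬(p4 ⊃ p2)): 0.2 > 0, so result = 0
((p4 ⊃ ¬(p4 ⊃ p2)) ⊃ p4): 0 ≤ 0.2, so result = 1
¬p4: Gödel ¬ of 0.2 = 0 (operand ≠ 0)
(((p4 ⊃ ¬(p4 ⊃ p2)) ⊃ p4) ⊃ ¬p4): 1 > 0, so result = 0
((p1 ∨ ¬p1) ⊃ (((p4 ⊃ ¬(p4 ⊃ p2)) ⊃ p4) ⊃ ¬p4)): 0.7 > 0, so result = 0

0.00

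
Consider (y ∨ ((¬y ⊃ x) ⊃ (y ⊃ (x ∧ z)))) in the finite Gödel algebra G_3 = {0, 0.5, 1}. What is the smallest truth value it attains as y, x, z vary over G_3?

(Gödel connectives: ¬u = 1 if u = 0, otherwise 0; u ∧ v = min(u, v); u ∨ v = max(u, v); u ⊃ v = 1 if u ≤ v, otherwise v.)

The minimum is attained at y = 0.5, x = 0, z = 0:
  ¬y: Gödel ¬ of 0.5 = 0 (operand ≠ 0)
  (¬y ⊃ x): 0 ≤ 0, so result = 1
  (x ∧ z) = min(0, 0) = 0
  (y ⊃ (x ∧ z)): 0.5 > 0, so result = 0
  ((¬y ⊃ x) ⊃ (y ⊃ (x ∧ z))): 1 > 0, so result = 0
  (y ∨ ((¬y ⊃ x) ⊃ (y ⊃ (x ∧ z)))) = max(0.5, 0) = 0.5
Checking all 27 assignments confirms none give a value below 0.50.

0.50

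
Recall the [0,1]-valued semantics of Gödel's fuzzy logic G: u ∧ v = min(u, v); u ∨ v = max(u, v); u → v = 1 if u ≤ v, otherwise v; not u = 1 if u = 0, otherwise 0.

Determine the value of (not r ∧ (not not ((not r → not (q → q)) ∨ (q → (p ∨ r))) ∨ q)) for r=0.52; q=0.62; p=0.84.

not r: Gödel ¬ of 0.52 = 0 (operand ≠ 0)
not r: Gödel ¬ of 0.52 = 0 (operand ≠ 0)
(q → q): 0.62 ≤ 0.62, so result = 1
not (q → q): Gödel ¬ of 1 = 0 (operand ≠ 0)
(not r → not (q → q)): 0 ≤ 0, so result = 1
(p ∨ r) = max(0.84, 0.52) = 0.84
(q → (p ∨ r)): 0.62 ≤ 0.84, so result = 1
((not r → not (q → q)) ∨ (q → (p ∨ r))) = max(1, 1) = 1
not ((not r → not (q → q)) ∨ (q → (p ∨ r))): Gödel ¬ of 1 = 0 (operand ≠ 0)
not not ((not r → not (q → q)) ∨ (q → (p ∨ r))): Gödel ¬ of 0 = 1 (operand is 0)
(not not ((not r → not (q → q)) ∨ (q → (p ∨ r))) ∨ q) = max(1, 0.62) = 1
(not r ∧ (not not ((not r → not (q → q)) ∨ (q → (p ∨ r))) ∨ q)) = min(0, 1) = 0

0.00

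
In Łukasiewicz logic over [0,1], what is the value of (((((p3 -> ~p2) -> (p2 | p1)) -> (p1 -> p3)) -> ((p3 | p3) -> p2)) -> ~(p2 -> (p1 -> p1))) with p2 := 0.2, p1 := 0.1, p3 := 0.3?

0.10

~p2: Łukasiewicz ¬ gives 1 − 0.2 = 0.8
(p3 -> ~p2): min(1, 1 − 0.3 + 0.8) = 1
(p2 | p1) = max(0.2, 0.1) = 0.2
((p3 -> ~p2) -> (p2 | p1)): min(1, 1 − 1 + 0.2) = 0.2
(p1 -> p3): min(1, 1 − 0.1 + 0.3) = 1
(((p3 -> ~p2) -> (p2 | p1)) -> (p1 -> p3)): min(1, 1 − 0.2 + 1) = 1
(p3 | p3) = max(0.3, 0.3) = 0.3
((p3 | p3) -> p2): min(1, 1 − 0.3 + 0.2) = 0.9
((((p3 -> ~p2) -> (p2 | p1)) -> (p1 -> p3)) -> ((p3 | p3) -> p2)): min(1, 1 − 1 + 0.9) = 0.9
(p1 -> p1): min(1, 1 − 0.1 + 0.1) = 1
(p2 -> (p1 -> p1)): min(1, 1 − 0.2 + 1) = 1
~(p2 -> (p1 -> p1)): Łukasiewicz ¬ gives 1 − 1 = 0
(((((p3 -> ~p2) -> (p2 | p1)) -> (p1 -> p3)) -> ((p3 | p3) -> p2)) -> ~(p2 -> (p1 -> p1))): min(1, 1 − 0.9 + 0) = 0.1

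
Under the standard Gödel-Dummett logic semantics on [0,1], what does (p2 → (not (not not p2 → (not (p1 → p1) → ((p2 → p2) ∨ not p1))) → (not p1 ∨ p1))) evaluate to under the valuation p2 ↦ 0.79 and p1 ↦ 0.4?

1.00

not p2: Gödel ¬ of 0.79 = 0 (operand ≠ 0)
not not p2: Gödel ¬ of 0 = 1 (operand is 0)
(p1 → p1): 0.4 ≤ 0.4, so result = 1
not (p1 → p1): Gödel ¬ of 1 = 0 (operand ≠ 0)
(p2 → p2): 0.79 ≤ 0.79, so result = 1
not p1: Gödel ¬ of 0.4 = 0 (operand ≠ 0)
((p2 → p2) ∨ not p1) = max(1, 0) = 1
(not (p1 → p1) → ((p2 → p2) ∨ not p1)): 0 ≤ 1, so result = 1
(not not p2 → (not (p1 → p1) → ((p2 → p2) ∨ not p1))): 1 ≤ 1, so result = 1
not (not not p2 → (not (p1 → p1) → ((p2 → p2) ∨ not p1))): Gödel ¬ of 1 = 0 (operand ≠ 0)
not p1: Gödel ¬ of 0.4 = 0 (operand ≠ 0)
(not p1 ∨ p1) = max(0, 0.4) = 0.4
(not (not not p2 → (not (p1 → p1) → ((p2 → p2) ∨ not p1))) → (not p1 ∨ p1)): 0 ≤ 0.4, so result = 1
(p2 → (not (not not p2 → (not (p1 → p1) → ((p2 → p2) ∨ not p1))) → (not p1 ∨ p1))): 0.79 ≤ 1, so result = 1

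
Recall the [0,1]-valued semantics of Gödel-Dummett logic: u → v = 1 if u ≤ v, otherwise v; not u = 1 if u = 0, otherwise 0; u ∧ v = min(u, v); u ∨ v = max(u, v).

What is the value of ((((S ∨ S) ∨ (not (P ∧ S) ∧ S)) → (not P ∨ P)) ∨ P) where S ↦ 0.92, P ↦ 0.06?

0.06

(S ∨ S) = max(0.92, 0.92) = 0.92
(P ∧ S) = min(0.06, 0.92) = 0.06
not (P ∧ S): Gödel ¬ of 0.06 = 0 (operand ≠ 0)
(not (P ∧ S) ∧ S) = min(0, 0.92) = 0
((S ∨ S) ∨ (not (P ∧ S) ∧ S)) = max(0.92, 0) = 0.92
not P: Gödel ¬ of 0.06 = 0 (operand ≠ 0)
(not P ∨ P) = max(0, 0.06) = 0.06
(((S ∨ S) ∨ (not (P ∧ S) ∧ S)) → (not P ∨ P)): 0.92 > 0.06, so result = 0.06
((((S ∨ S) ∨ (not (P ∧ S) ∧ S)) → (not P ∨ P)) ∨ P) = max(0.06, 0.06) = 0.06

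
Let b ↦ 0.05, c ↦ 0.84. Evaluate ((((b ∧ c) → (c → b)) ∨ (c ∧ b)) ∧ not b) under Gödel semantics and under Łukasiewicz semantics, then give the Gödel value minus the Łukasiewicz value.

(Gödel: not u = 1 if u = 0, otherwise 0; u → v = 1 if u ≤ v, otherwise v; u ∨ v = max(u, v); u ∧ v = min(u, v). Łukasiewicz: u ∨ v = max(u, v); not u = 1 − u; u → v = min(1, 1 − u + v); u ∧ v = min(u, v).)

-0.95

Gödel evaluation:
  (b ∧ c) = min(0.05, 0.84) = 0.05
  (c → b): 0.84 > 0.05, so result = 0.05
  ((b ∧ c) → (c → b)): 0.05 ≤ 0.05, so result = 1
  (c ∧ b) = min(0.84, 0.05) = 0.05
  (((b ∧ c) → (c → b)) ∨ (c ∧ b)) = max(1, 0.05) = 1
  not b: Gödel ¬ of 0.05 = 0 (operand ≠ 0)
  ((((b ∧ c) → (c → b)) ∨ (c ∧ b)) ∧ not b) = min(1, 0) = 0
  Gödel value = 0
Łukasiewicz evaluation:
  (b ∧ c) = min(0.05, 0.84) = 0.05
  (c → b): min(1, 1 − 0.84 + 0.05) = 0.21
  ((b ∧ c) → (c → b)): min(1, 1 − 0.05 + 0.21) = 1
  (c ∧ b) = min(0.84, 0.05) = 0.05
  (((b ∧ c) → (c → b)) ∨ (c ∧ b)) = max(1, 0.05) = 1
  not b: Łukasiewicz ¬ gives 1 − 0.05 = 0.95
  ((((b ∧ c) → (c → b)) ∨ (c ∧ b)) ∧ not b) = min(1, 0.95) = 0.95
  Łukasiewicz value = 0.95
Difference: 0 − 0.95 = -0.95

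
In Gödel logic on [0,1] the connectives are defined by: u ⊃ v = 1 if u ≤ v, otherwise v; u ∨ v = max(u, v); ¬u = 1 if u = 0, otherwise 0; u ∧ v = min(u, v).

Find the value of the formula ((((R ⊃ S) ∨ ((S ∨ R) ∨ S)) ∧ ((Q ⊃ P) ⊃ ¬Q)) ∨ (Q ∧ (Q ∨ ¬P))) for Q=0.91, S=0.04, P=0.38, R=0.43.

(R ⊃ S): 0.43 > 0.04, so result = 0.04
(S ∨ R) = max(0.04, 0.43) = 0.43
((S ∨ R) ∨ S) = max(0.43, 0.04) = 0.43
((R ⊃ S) ∨ ((S ∨ R) ∨ S)) = max(0.04, 0.43) = 0.43
(Q ⊃ P): 0.91 > 0.38, so result = 0.38
¬Q: Gödel ¬ of 0.91 = 0 (operand ≠ 0)
((Q ⊃ P) ⊃ ¬Q): 0.38 > 0, so result = 0
(((R ⊃ S) ∨ ((S ∨ R) ∨ S)) ∧ ((Q ⊃ P) ⊃ ¬Q)) = min(0.43, 0) = 0
¬P: Gödel ¬ of 0.38 = 0 (operand ≠ 0)
(Q ∨ ¬P) = max(0.91, 0) = 0.91
(Q ∧ (Q ∨ ¬P)) = min(0.91, 0.91) = 0.91
((((R ⊃ S) ∨ ((S ∨ R) ∨ S)) ∧ ((Q ⊃ P) ⊃ ¬Q)) ∨ (Q ∧ (Q ∨ ¬P))) = max(0, 0.91) = 0.91

0.91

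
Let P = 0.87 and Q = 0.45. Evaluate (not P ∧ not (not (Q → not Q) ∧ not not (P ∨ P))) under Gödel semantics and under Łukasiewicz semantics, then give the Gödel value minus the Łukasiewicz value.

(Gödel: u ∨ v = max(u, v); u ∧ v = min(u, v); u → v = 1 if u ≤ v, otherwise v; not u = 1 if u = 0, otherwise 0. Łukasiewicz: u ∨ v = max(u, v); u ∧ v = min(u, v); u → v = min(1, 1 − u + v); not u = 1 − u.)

-0.13

Gödel evaluation:
  not P: Gödel ¬ of 0.87 = 0 (operand ≠ 0)
  not Q: Gödel ¬ of 0.45 = 0 (operand ≠ 0)
  (Q → not Q): 0.45 > 0, so result = 0
  not (Q → not Q): Gödel ¬ of 0 = 1 (operand is 0)
  (P ∨ P) = max(0.87, 0.87) = 0.87
  not (P ∨ P): Gödel ¬ of 0.87 = 0 (operand ≠ 0)
  not not (P ∨ P): Gödel ¬ of 0 = 1 (operand is 0)
  (not (Q → not Q) ∧ not not (P ∨ P)) = min(1, 1) = 1
  not (not (Q → not Q) ∧ not not (P ∨ P)): Gödel ¬ of 1 = 0 (operand ≠ 0)
  (not P ∧ not (not (Q → not Q) ∧ not not (P ∨ P))) = min(0, 0) = 0
  Gödel value = 0
Łukasiewicz evaluation:
  not P: Łukasiewicz ¬ gives 1 − 0.87 = 0.13
  not Q: Łukasiewicz ¬ gives 1 − 0.45 = 0.55
  (Q → not Q): min(1, 1 − 0.45 + 0.55) = 1
  not (Q → not Q): Łukasiewicz ¬ gives 1 − 1 = 0
  (P ∨ P) = max(0.87, 0.87) = 0.87
  not (P ∨ P): Łukasiewicz ¬ gives 1 − 0.87 = 0.13
  not not (P ∨ P): Łukasiewicz ¬ gives 1 − 0.13 = 0.87
  (not (Q → not Q) ∧ not not (P ∨ P)) = min(0, 0.87) = 0
  not (not (Q → not Q) ∧ not not (P ∨ P)): Łukasiewicz ¬ gives 1 − 0 = 1
  (not P ∧ not (not (Q → not Q) ∧ not not (P ∨ P))) = min(0.13, 1) = 0.13
  Łukasiewicz value = 0.13
Difference: 0 − 0.13 = -0.13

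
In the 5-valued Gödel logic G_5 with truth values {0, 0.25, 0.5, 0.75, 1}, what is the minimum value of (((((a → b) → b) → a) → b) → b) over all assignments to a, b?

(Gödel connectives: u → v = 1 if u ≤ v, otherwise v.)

The minimum is attained at a = 0, b = 0.25:
  (a → b): 0 ≤ 0.25, so result = 1
  ((a → b) → b): 1 > 0.25, so result = 0.25
  (((a → b) → b) → a): 0.25 > 0, so result = 0
  ((((a → b) → b) → a) → b): 0 ≤ 0.25, so result = 1
  (((((a → b) → b) → a) → b) → b): 1 > 0.25, so result = 0.25
Checking all 25 assignments confirms none give a value below 0.25.

0.25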